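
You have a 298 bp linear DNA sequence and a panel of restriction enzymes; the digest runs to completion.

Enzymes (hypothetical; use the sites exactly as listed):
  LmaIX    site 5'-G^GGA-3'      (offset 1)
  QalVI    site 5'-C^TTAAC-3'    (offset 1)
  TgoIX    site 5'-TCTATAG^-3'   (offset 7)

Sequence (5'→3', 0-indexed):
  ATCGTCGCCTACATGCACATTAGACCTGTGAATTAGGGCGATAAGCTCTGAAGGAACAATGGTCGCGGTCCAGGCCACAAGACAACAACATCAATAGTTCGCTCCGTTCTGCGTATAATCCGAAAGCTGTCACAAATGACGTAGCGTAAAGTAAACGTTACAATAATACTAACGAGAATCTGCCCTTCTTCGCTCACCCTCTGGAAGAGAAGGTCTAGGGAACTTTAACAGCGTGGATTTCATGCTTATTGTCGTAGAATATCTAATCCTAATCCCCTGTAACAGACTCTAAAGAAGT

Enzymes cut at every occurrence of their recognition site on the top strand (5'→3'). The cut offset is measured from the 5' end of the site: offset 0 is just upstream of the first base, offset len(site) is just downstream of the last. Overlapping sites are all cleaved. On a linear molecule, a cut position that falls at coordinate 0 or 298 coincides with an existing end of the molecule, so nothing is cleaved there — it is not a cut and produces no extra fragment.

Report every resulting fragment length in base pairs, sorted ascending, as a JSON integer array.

[80,218]

Site scan:
  LmaIX (GGGA, off=1): starts [217] → cuts [218]
  QalVI (CTTAAC, off=1): no sites
  TgoIX (TCTATAG, off=7): no sites

All cut coordinates (distinct, sorted): [218]

Fragments:
  [0,218): 218 bp
  [218,298): 80 bp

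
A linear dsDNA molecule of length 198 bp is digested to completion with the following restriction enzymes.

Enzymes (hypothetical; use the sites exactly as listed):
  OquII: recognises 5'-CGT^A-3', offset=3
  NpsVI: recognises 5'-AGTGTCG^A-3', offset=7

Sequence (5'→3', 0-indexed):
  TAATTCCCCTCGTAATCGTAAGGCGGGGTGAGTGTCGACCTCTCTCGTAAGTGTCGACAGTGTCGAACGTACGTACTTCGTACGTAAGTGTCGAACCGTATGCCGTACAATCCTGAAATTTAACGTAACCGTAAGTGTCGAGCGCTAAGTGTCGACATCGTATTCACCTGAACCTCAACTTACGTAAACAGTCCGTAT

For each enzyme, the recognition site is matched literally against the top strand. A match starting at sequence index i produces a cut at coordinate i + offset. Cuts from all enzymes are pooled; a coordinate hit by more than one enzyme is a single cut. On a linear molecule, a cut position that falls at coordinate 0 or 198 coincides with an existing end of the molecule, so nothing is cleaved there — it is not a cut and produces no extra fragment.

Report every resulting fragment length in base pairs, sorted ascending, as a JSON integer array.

[2,4,4,5,6,6,6,7,7,7,8,8,8,9,11,11,13,14,18,20,24]

Scan for sites:
  OquII CGTA/3: at [10, 16, 45, 67, 71, 78, 82, 96, 103, 123, 129, 158, 182, 193] ⇒ [13, 19, 48, 70, 74, 81, 85, 99, 106, 126, 132, 161, 185, 196]
  NpsVI AGTGTCGA/7: at [30, 49, 58, 86, 133, 147] ⇒ [37, 56, 65, 93, 140, 154]

All cut coordinates (distinct, sorted): [13, 19, 37, 48, 56, 65, 70, 74, 81, 85, 93, 99, 106, 126, 132, 140, 154, 161, 185, 196]

Fragments:
  [0,13): 13 bp
  [13,19): 6 bp
  [19,37): 18 bp
  [37,48): 11 bp
  [48,56): 8 bp
  [56,65): 9 bp
  [65,70): 5 bp
  [70,74): 4 bp
  [74,81): 7 bp
  [81,85): 4 bp
  [85,93): 8 bp
  [93,99): 6 bp
  [99,106): 7 bp
  [106,126): 20 bp
  [126,132): 6 bp
  [132,140): 8 bp
  [140,154): 14 bp
  [154,161): 7 bp
  [161,185): 24 bp
  [185,196): 11 bp
  [196,198): 2 bp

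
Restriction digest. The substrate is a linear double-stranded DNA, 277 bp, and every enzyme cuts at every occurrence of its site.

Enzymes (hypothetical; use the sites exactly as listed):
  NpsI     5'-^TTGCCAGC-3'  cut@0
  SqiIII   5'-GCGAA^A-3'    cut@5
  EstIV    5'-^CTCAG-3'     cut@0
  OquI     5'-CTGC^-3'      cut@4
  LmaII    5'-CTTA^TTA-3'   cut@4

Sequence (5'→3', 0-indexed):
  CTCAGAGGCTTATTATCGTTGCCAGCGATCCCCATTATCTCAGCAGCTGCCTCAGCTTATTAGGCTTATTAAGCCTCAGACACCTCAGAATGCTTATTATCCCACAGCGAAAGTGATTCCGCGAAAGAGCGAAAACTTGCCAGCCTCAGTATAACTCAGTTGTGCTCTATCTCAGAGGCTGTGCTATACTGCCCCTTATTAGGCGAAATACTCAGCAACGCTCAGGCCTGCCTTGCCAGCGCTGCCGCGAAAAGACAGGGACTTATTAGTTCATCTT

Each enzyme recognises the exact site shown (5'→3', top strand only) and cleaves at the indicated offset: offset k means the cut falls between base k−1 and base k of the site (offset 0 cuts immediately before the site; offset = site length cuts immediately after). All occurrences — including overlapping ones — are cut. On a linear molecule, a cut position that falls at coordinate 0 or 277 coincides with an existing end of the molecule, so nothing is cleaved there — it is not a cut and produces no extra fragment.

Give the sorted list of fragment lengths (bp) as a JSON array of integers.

[1,3,3,6,6,6,6,8,8,9,9,9,9,10,10,11,12,12,12,13,13,14,14,15,16,20,22]

Per-enzyme occurrences:
  NpsI TTGCCAGC/0: at [18, 136, 232] ⇒ [18, 136, 232]
  SqiIII GCGAAA/5: at [106, 120, 128, 202, 246] ⇒ [111, 125, 133, 207, 251]
  EstIV CTCAG/0: at [0, 38, 50, 74, 83, 144, 154, 170, 210, 220] ⇒ [38, 50, 74, 83, 144, 154, 170, 210, 220] (position 0 is a terminus of the linear molecule — no cut)
  OquI CTGC/4: at [46, 188, 227, 241] ⇒ [50, 192, 231, 245]
  LmaII CTTATTA/4: at [8, 55, 64, 92, 194, 261] ⇒ [12, 59, 68, 96, 198, 265]

Pooled cuts: [12, 18, 38, 50, 59, 68, 74, 83, 96, 111, 125, 133, 136, 144, 154, 170, 192, 198, 207, 210, 220, 231, 232, 245, 251, 265]

Fragment lengths:
  [0,12): 12 bp
  [12,18): 6 bp
  [18,38): 20 bp
  [38,50): 12 bp
  [50,59): 9 bp
  [59,68): 9 bp
  [68,74): 6 bp
  [74,83): 9 bp
  [83,96): 13 bp
  [96,111): 15 bp
  [111,125): 14 bp
  [125,133): 8 bp
  [133,136): 3 bp
  [136,144): 8 bp
  [144,154): 10 bp
  [154,170): 16 bp
  [170,192): 22 bp
  [192,198): 6 bp
  [198,207): 9 bp
  [207,210): 3 bp
  [210,220): 10 bp
  [220,231): 11 bp
  [231,232): 1 bp
  [232,245): 13 bp
  [245,251): 6 bp
  [251,265): 14 bp
  [265,277): 12 bp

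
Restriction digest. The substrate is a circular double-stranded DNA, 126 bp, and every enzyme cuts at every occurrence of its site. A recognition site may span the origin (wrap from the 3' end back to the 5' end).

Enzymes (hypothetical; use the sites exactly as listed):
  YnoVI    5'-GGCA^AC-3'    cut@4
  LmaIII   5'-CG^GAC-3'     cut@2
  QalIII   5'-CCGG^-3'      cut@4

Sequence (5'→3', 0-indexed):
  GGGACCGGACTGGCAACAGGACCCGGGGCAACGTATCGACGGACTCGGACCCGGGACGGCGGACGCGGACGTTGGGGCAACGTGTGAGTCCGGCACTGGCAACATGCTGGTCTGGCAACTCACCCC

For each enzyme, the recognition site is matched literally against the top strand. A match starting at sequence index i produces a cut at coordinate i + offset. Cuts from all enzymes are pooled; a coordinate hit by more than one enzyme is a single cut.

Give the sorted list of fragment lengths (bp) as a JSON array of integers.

Per-enzyme occurrences:
  YnoVI (GGCAAC, off=4): starts [11, 26, 75, 97, 113] → cuts [15, 30, 79, 101, 117]
  LmaIII (CGGAC, off=2): starts [5, 39, 45, 59, 65] → cuts [7, 41, 47, 61, 67]
  QalIII (CCGG, off=4): starts [4, 22, 50, 89, 124] → cuts [2, 8, 26, 54, 93]

All cut coordinates (distinct, sorted): [2, 7, 8, 15, 26, 30, 41, 47, 54, 61, 67, 79, 93, 101, 117]

Fragment lengths:
  2→7: 5 bp
  7→8: 1 bp
  8→15: 7 bp
  15→26: 11 bp
  26→30: 4 bp
  30→41: 11 bp
  41→47: 6 bp
  47→54: 7 bp
  54→61: 7 bp
  61→67: 6 bp
  67→79: 12 bp
  79→93: 14 bp
  93→101: 8 bp
  101→117: 16 bp
  117→2 (wrap): 126-117+2 = 11 bp

[1,4,5,6,6,7,7,7,8,11,11,11,12,14,16]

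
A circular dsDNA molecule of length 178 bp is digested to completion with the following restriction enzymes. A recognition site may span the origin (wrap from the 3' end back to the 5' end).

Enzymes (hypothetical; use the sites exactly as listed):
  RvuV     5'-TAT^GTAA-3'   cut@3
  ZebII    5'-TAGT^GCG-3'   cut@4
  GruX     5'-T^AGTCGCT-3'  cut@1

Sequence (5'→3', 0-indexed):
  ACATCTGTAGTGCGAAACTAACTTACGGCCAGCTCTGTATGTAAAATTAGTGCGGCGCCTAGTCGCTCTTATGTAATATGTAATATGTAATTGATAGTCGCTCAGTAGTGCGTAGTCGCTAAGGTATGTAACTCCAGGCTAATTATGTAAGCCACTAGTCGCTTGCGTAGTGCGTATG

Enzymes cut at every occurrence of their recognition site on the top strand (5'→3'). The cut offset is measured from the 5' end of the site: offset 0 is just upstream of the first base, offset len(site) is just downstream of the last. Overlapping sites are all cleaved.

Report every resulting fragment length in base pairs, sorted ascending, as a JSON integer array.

Per-enzyme occurrences:
  RvuV TATGTAA/3: at [37, 69, 76, 83, 124, 143] ⇒ [40, 72, 79, 86, 127, 146]
  ZebII TAGTGCG/4: at [7, 47, 105, 167] ⇒ [11, 51, 109, 171]
  GruX TAGTCGCT/1: at [59, 94, 112, 155] ⇒ [60, 95, 113, 156]

All cut coordinates (distinct, sorted): [11, 40, 51, 60, 72, 79, 86, 95, 109, 113, 127, 146, 156, 171]

Fragment lengths:
  11→40: 29 bp
  40→51: 11 bp
  51→60: 9 bp
  60→72: 12 bp
  72→79: 7 bp
  79→86: 7 bp
  86→95: 9 bp
  95→109: 14 bp
  109→113: 4 bp
  113→127: 14 bp
  127→146: 19 bp
  146→156: 10 bp
  156→171: 15 bp
  171→11 (wrap): 178-171+11 = 18 bp

[4,7,7,9,9,10,11,12,14,14,15,18,19,29]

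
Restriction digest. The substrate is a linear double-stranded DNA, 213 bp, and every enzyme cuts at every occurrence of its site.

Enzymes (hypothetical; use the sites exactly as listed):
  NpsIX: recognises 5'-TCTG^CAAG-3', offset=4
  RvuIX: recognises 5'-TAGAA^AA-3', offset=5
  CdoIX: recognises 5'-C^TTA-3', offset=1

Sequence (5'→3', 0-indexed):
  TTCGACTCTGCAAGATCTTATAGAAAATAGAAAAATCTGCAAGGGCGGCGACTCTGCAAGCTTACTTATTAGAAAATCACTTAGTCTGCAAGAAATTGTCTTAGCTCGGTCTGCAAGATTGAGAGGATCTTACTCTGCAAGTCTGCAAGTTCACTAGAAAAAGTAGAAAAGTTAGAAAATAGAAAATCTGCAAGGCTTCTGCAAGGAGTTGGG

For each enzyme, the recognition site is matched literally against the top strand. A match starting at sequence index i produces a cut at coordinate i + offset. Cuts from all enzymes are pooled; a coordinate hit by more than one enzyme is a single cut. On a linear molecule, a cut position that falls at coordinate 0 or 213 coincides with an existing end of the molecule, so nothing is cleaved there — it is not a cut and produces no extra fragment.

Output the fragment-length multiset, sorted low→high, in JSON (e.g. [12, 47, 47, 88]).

Site scan:
  NpsIX (TCTGCAAG, off=4): starts [6, 35, 52, 84, 109, 133, 141, 186, 197] → cuts [10, 39, 56, 88, 113, 137, 145, 190, 201]
  RvuIX (TAGAAAA, off=5): starts [20, 27, 69, 154, 163, 172, 179] → cuts [25, 32, 74, 159, 168, 177, 184]
  CdoIX (CTTA, off=1): starts [16, 60, 64, 79, 99, 128] → cuts [17, 61, 65, 80, 100, 129]

All cut coordinates (distinct, sorted): [10, 17, 25, 32, 39, 56, 61, 65, 74, 80, 88, 100, 113, 129, 137, 145, 159, 168, 177, 184, 190, 201]

Fragments:
  [0,10): 10 bp
  [10,17): 7 bp
  [17,25): 8 bp
  [25,32): 7 bp
  [32,39): 7 bp
  [39,56): 17 bp
  [56,61): 5 bp
  [61,65): 4 bp
  [65,74): 9 bp
  [74,80): 6 bp
  [80,88): 8 bp
  [88,100): 12 bp
  [100,113): 13 bp
  [113,129): 16 bp
  [129,137): 8 bp
  [137,145): 8 bp
  [145,159): 14 bp
  [159,168): 9 bp
  [168,177): 9 bp
  [177,184): 7 bp
  [184,190): 6 bp
  [190,201): 11 bp
  [201,213): 12 bp

[4,5,6,6,7,7,7,7,8,8,8,8,9,9,9,10,11,12,12,13,14,16,17]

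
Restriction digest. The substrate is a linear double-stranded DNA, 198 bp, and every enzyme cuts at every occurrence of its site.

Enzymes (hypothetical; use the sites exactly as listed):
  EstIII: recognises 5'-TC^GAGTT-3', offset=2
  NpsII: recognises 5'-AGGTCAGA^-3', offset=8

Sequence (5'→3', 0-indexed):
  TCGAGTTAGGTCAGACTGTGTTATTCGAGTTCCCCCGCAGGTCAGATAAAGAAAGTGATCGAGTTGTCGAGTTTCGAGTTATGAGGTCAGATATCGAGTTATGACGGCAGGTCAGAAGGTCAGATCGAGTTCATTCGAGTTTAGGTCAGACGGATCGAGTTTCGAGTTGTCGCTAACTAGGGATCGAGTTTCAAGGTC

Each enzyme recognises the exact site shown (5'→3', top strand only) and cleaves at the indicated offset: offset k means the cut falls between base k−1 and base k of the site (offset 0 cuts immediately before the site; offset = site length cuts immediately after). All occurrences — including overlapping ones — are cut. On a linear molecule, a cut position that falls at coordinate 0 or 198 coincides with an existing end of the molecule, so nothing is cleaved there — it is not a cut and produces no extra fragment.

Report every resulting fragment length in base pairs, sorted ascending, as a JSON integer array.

[2,2,4,6,7,7,8,8,10,11,13,13,14,14,16,20,21,22]

Site scan:
  EstIII (TCGAGTT, off=2): starts [0, 24, 58, 66, 73, 93, 124, 134, 154, 161, 183] → cuts [2, 26, 60, 68, 75, 95, 126, 136, 156, 163, 185]
  NpsII (AGGTCAGA, off=8): starts [7, 38, 83, 108, 116, 142] → cuts [15, 46, 91, 116, 124, 150]

All cut coordinates (distinct, sorted): [2, 15, 26, 46, 60, 68, 75, 91, 95, 116, 124, 126, 136, 150, 156, 163, 185]

Fragments:
  [0,2): 2 bp
  [2,15): 13 bp
  [15,26): 11 bp
  [26,46): 20 bp
  [46,60): 14 bp
  [60,68): 8 bp
  [68,75): 7 bp
  [75,91): 16 bp
  [91,95): 4 bp
  [95,116): 21 bp
  [116,124): 8 bp
  [124,126): 2 bp
  [126,136): 10 bp
  [136,150): 14 bp
  [150,156): 6 bp
  [156,163): 7 bp
  [163,185): 22 bp
  [185,198): 13 bp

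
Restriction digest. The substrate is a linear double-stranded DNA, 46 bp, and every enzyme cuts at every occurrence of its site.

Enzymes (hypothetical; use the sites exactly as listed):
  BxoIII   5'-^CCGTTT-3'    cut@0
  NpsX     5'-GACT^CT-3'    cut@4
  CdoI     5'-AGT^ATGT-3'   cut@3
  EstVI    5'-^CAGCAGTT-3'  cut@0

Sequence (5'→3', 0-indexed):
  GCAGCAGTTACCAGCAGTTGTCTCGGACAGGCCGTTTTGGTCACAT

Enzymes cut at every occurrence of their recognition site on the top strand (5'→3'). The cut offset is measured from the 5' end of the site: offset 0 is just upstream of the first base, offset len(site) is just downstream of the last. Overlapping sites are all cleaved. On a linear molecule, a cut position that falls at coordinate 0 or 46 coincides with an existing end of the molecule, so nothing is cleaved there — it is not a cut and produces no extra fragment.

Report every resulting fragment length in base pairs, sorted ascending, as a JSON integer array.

Per-enzyme occurrences:
  BxoIII (CCGTTT, off=0): starts [31] → cuts [31]
  NpsX (GACTCT, off=4): no sites
  CdoI (AGTATGT, off=3): no sites
  EstVI (CAGCAGTT, off=0): starts [1, 11] → cuts [1, 11]

All cut coordinates (distinct, sorted): [1, 11, 31]

Fragments:
  [0,1): 1 bp
  [1,11): 10 bp
  [11,31): 20 bp
  [31,46): 15 bp

[1,10,15,20]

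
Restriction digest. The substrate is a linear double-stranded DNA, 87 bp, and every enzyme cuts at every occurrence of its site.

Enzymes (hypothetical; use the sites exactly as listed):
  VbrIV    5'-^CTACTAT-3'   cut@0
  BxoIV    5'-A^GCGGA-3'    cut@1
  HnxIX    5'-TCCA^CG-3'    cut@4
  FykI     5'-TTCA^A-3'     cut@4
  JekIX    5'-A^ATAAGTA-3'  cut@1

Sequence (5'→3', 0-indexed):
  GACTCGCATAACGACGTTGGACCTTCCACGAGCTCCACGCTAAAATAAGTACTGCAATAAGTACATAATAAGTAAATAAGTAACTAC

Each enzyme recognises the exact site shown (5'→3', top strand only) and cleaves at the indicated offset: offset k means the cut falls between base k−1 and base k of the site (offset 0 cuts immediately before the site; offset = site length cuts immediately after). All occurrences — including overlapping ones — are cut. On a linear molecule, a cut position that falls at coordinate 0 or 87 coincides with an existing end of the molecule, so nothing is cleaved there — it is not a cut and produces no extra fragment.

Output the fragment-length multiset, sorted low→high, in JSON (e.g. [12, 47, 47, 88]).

Scan for sites:
  VbrIV (CTACTAT, off=0): no sites
  BxoIV (AGCGGA, off=1): no sites
  HnxIX (TCCACG, off=4): starts [24, 33] → cuts [28, 37]
  FykI (TTCAA, off=4): no sites
  JekIX (AATAAGTA, off=1): starts [43, 55, 66, 74] → cuts [44, 56, 67, 75]

All cut coordinates (distinct, sorted): [28, 37, 44, 56, 67, 75]

Fragment lengths:
  [0,28): 28 bp
  [28,37): 9 bp
  [37,44): 7 bp
  [44,56): 12 bp
  [56,67): 11 bp
  [67,75): 8 bp
  [75,87): 12 bp

[7,8,9,11,12,12,28]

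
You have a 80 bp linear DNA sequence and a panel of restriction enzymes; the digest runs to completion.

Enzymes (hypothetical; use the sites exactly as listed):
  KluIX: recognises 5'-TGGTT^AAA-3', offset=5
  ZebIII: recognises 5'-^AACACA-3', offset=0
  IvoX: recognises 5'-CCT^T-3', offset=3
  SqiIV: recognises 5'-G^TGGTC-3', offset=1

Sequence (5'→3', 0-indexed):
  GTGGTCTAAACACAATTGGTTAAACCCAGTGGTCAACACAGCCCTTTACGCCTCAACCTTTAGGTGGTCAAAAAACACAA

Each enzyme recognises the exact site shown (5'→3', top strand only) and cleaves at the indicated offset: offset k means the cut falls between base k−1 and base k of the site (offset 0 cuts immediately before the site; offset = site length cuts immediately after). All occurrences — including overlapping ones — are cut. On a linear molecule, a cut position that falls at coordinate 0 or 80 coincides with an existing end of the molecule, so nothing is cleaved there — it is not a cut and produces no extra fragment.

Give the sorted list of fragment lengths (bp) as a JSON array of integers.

[1,5,5,7,7,8,9,11,13,14]

Per-enzyme occurrences:
  KluIX TGGTTAAA/5: at [16] ⇒ [21]
  ZebIII AACACA/0: at [8, 34, 73] ⇒ [8, 34, 73]
  IvoX CCTT/3: at [42, 56] ⇒ [45, 59]
  SqiIV GTGGTC/1: at [0, 28, 63] ⇒ [1, 29, 64]

All cut coordinates (distinct, sorted): [1, 8, 21, 29, 34, 45, 59, 64, 73]

Fragment lengths:
  [0,1): 1 bp
  [1,8): 7 bp
  [8,21): 13 bp
  [21,29): 8 bp
  [29,34): 5 bp
  [34,45): 11 bp
  [45,59): 14 bp
  [59,64): 5 bp
  [64,73): 9 bp
  [73,80): 7 bp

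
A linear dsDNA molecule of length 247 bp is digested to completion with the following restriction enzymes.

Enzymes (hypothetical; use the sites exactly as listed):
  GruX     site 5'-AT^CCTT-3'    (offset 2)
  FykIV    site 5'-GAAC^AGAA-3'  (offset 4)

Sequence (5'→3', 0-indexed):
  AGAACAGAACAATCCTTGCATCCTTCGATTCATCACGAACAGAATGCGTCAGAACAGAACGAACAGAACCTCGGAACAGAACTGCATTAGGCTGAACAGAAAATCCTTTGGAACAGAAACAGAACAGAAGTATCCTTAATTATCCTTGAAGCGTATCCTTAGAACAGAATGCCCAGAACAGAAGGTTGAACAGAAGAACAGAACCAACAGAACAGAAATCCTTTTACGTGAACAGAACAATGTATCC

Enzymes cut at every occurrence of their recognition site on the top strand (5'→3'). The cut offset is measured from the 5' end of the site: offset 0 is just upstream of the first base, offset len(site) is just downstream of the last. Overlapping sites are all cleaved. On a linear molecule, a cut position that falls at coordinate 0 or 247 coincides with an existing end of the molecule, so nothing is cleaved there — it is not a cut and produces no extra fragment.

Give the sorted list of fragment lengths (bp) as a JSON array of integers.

Scan for sites:
  GruX (ATCCTT, off=2): starts [11, 19, 102, 131, 141, 154, 217] → cuts [13, 21, 104, 133, 143, 156, 219]
  FykIV (GAACAGAA, off=4): starts [1, 36, 51, 60, 73, 93, 110, 121, 161, 175, 187, 195, 209, 229] → cuts [5, 40, 55, 64, 77, 97, 114, 125, 165, 179, 191, 199, 213, 233]

Pooled cuts: [5, 13, 21, 40, 55, 64, 77, 97, 104, 114, 125, 133, 143, 156, 165, 179, 191, 199, 213, 219, 233]

Fragment lengths:
  [0,5): 5 bp
  [5,13): 8 bp
  [13,21): 8 bp
  [21,40): 19 bp
  [40,55): 15 bp
  [55,64): 9 bp
  [64,77): 13 bp
  [77,97): 20 bp
  [97,104): 7 bp
  [104,114): 10 bp
  [114,125): 11 bp
  [125,133): 8 bp
  [133,143): 10 bp
  [143,156): 13 bp
  [156,165): 9 bp
  [165,179): 14 bp
  [179,191): 12 bp
  [191,199): 8 bp
  [199,213): 14 bp
  [213,219): 6 bp
  [219,233): 14 bp
  [233,247): 14 bp

[5,6,7,8,8,8,8,9,9,10,10,11,12,13,13,14,14,14,14,15,19,20]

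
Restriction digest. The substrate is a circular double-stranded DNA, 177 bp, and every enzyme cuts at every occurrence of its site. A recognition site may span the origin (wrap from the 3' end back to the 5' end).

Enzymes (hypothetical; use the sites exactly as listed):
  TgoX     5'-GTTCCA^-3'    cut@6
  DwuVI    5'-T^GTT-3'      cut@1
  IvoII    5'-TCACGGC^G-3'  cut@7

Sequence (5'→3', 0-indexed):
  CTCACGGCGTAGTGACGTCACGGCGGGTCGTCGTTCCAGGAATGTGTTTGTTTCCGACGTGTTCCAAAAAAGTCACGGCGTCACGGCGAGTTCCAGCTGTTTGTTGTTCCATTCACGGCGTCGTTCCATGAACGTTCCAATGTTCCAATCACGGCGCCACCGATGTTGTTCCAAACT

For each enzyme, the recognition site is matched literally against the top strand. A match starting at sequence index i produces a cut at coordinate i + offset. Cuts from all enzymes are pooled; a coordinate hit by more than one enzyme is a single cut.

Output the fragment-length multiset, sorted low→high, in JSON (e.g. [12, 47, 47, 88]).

[2,3,3,3,4,4,6,6,6,6,7,8,8,8,8,9,9,11,11,12,13,14,16]

Site scan:
  TgoX GTTCCA/6: at [32, 60, 89, 105, 122, 133, 141, 167] ⇒ [38, 66, 95, 111, 128, 139, 147, 173]
  DwuVI TGTT/1: at [44, 48, 59, 97, 101, 104, 140, 163, 166] ⇒ [45, 49, 60, 98, 102, 105, 141, 164, 167]
  IvoII TCACGGCG/7: at [1, 17, 72, 80, 112, 148] ⇒ [8, 24, 79, 87, 119, 155]

All cut coordinates (distinct, sorted): [8, 24, 38, 45, 49, 60, 66, 79, 87, 95, 98, 102, 105, 111, 119, 128, 139, 141, 147, 155, 164, 167, 173]

Fragments:
  8→24: 16 bp
  24→38: 14 bp
  38→45: 7 bp
  45→49: 4 bp
  49→60: 11 bp
  60→66: 6 bp
  66→79: 13 bp
  79→87: 8 bp
  87→95: 8 bp
  95→98: 3 bp
  98→102: 4 bp
  102→105: 3 bp
  105→111: 6 bp
  111→119: 8 bp
  119→128: 9 bp
  128→139: 11 bp
  139→141: 2 bp
  141→147: 6 bp
  147→155: 8 bp
  155→164: 9 bp
  164→167: 3 bp
  167→173: 6 bp
  173→8 (wrap): 177-173+8 = 12 bp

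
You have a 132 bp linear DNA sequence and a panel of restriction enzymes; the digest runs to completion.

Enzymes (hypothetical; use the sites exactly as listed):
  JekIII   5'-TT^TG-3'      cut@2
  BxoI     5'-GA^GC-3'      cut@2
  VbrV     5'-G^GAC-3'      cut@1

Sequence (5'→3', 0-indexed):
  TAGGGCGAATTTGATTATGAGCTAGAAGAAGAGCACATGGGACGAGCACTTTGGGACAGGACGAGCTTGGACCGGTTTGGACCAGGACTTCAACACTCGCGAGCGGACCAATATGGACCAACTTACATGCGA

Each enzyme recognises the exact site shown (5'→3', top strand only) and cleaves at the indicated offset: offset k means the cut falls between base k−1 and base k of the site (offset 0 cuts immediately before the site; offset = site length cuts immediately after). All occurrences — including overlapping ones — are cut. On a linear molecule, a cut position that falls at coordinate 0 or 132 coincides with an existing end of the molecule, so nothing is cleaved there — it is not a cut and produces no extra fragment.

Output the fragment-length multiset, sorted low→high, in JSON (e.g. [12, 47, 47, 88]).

Site scan:
  JekIII TTTG/2: at [9, 49, 75] ⇒ [11, 51, 77]
  BxoI GAGC/2: at [18, 30, 43, 62, 100] ⇒ [20, 32, 45, 64, 102]
  VbrV GGAC/1: at [39, 53, 58, 68, 78, 84, 104, 114] ⇒ [40, 54, 59, 69, 79, 85, 105, 115]

All cut coordinates (distinct, sorted): [11, 20, 32, 40, 45, 51, 54, 59, 64, 69, 77, 79, 85, 102, 105, 115]

Fragment lengths:
  [0,11): 11 bp
  [11,20): 9 bp
  [20,32): 12 bp
  [32,40): 8 bp
  [40,45): 5 bp
  [45,51): 6 bp
  [51,54): 3 bp
  [54,59): 5 bp
  [59,64): 5 bp
  [64,69): 5 bp
  [69,77): 8 bp
  [77,79): 2 bp
  [79,85): 6 bp
  [85,102): 17 bp
  [102,105): 3 bp
  [105,115): 10 bp
  [115,132): 17 bp

[2,3,3,5,5,5,5,6,6,8,8,9,10,11,12,17,17]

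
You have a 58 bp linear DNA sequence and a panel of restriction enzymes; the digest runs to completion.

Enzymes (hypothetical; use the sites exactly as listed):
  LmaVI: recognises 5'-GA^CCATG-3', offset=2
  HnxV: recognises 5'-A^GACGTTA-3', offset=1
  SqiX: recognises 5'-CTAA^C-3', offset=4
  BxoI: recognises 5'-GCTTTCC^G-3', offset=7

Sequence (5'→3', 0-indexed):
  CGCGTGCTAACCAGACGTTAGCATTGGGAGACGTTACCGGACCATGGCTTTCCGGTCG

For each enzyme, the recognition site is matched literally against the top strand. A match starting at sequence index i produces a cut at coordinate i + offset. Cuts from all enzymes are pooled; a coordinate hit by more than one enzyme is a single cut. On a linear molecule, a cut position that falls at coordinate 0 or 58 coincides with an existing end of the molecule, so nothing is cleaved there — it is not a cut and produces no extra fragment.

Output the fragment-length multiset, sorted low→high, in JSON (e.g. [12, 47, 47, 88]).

Scan for sites:
  LmaVI (GACCATG, off=2): starts [39] → cuts [41]
  HnxV (AGACGTTA, off=1): starts [12, 28] → cuts [13, 29]
  SqiX (CTAAC, off=4): starts [6] → cuts [10]
  BxoI (GCTTTCCG, off=7): starts [46] → cuts [53]

Pooled cuts: [10, 13, 29, 41, 53]

Fragments:
  [0,10): 10 bp
  [10,13): 3 bp
  [13,29): 16 bp
  [29,41): 12 bp
  [41,53): 12 bp
  [53,58): 5 bp

[3,5,10,12,12,16]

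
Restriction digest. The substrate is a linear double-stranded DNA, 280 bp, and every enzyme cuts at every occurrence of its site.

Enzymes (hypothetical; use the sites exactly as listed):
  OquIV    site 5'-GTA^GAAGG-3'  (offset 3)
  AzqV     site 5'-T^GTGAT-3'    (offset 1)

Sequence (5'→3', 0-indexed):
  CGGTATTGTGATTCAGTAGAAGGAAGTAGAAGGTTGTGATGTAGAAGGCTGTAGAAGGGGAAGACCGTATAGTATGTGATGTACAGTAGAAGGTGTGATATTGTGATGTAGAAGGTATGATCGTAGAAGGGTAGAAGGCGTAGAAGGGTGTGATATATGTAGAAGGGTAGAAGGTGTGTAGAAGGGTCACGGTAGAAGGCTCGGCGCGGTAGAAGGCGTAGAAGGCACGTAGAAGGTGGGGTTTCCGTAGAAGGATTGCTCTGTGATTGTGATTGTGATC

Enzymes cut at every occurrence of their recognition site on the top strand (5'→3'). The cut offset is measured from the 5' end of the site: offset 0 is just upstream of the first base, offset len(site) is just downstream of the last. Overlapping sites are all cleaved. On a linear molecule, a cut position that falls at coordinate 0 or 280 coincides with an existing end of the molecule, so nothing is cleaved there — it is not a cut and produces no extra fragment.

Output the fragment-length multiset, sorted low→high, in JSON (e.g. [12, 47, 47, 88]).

[6,6,6,6,7,7,7,8,8,8,8,8,9,9,10,10,11,11,11,12,13,13,14,15,17,18,22]

Site scan:
  OquIV GTAGAAGG/3: at [15, 25, 40, 50, 85, 107, 122, 130, 139, 158, 166, 177, 191, 208, 217, 228, 246] ⇒ [18, 28, 43, 53, 88, 110, 125, 133, 142, 161, 169, 180, 194, 211, 220, 231, 249]
  AzqV TGTGAT/1: at [6, 34, 74, 93, 101, 148, 261, 267, 273] ⇒ [7, 35, 75, 94, 102, 149, 262, 268, 274]

Pooled cuts: [7, 18, 28, 35, 43, 53, 75, 88, 94, 102, 110, 125, 133, 142, 149, 161, 169, 180, 194, 211, 220, 231, 249, 262, 268, 274]

Fragments:
  [0,7): 7 bp
  [7,18): 11 bp
  [18,28): 10 bp
  [28,35): 7 bp
  [35,43): 8 bp
  [43,53): 10 bp
  [53,75): 22 bp
  [75,88): 13 bp
  [88,94): 6 bp
  [94,102): 8 bp
  [102,110): 8 bp
  [110,125): 15 bp
  [125,133): 8 bp
  [133,142): 9 bp
  [142,149): 7 bp
  [149,161): 12 bp
  [161,169): 8 bp
  [169,180): 11 bp
  [180,194): 14 bp
  [194,211): 17 bp
  [211,220): 9 bp
  [220,231): 11 bp
  [231,249): 18 bp
  [249,262): 13 bp
  [262,268): 6 bp
  [268,274): 6 bp
  [274,280): 6 bp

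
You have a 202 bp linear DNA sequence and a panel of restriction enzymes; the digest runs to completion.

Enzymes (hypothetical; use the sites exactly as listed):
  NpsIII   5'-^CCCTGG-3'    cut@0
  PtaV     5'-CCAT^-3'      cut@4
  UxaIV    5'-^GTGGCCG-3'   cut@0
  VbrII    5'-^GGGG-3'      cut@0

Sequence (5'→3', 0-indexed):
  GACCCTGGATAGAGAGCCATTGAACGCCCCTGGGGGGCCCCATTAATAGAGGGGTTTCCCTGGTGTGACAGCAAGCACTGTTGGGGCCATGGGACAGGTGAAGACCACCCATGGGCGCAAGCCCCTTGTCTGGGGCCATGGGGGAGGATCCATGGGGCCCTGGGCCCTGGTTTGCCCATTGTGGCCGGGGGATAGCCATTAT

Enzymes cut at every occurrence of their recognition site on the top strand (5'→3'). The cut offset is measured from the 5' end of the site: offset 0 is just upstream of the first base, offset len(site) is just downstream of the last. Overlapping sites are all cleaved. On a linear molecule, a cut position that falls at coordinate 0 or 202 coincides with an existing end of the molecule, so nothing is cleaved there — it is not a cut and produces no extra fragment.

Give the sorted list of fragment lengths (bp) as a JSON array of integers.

[1,1,1,1,1,2,3,4,4,6,7,7,7,7,8,8,10,12,13,15,18,19,22,25]

Scan for sites:
  NpsIII (CCCTGG, off=0): starts [2, 27, 57, 157, 164] → cuts [2, 27, 57, 157, 164]
  PtaV (CCAT, off=4): starts [16, 39, 86, 108, 135, 149, 175, 195] → cuts [20, 43, 90, 112, 139, 153, 179, 199]
  UxaIV (GTGGCCG, off=0): starts [180] → cuts [180]
  VbrII (GGGG, off=0): starts [31, 32, 33, 50, 82, 131, 139, 140, 153, 186, 187] → cuts [31, 32, 33, 50, 82, 131, 139, 140, 153, 186, 187]

Pooled cuts: [2, 20, 27, 31, 32, 33, 43, 50, 57, 82, 90, 112, 131, 139, 140, 153, 157, 164, 179, 180, 186, 187, 199]

Fragment lengths:
  [0,2): 2 bp
  [2,20): 18 bp
  [20,27): 7 bp
  [27,31): 4 bp
  [31,32): 1 bp
  [32,33): 1 bp
  [33,43): 10 bp
  [43,50): 7 bp
  [50,57): 7 bp
  [57,82): 25 bp
  [82,90): 8 bp
  [90,112): 22 bp
  [112,131): 19 bp
  [131,139): 8 bp
  [139,140): 1 bp
  [140,153): 13 bp
  [153,157): 4 bp
  [157,164): 7 bp
  [164,179): 15 bp
  [179,180): 1 bp
  [180,186): 6 bp
  [186,187): 1 bp
  [187,199): 12 bp
  [199,202): 3 bp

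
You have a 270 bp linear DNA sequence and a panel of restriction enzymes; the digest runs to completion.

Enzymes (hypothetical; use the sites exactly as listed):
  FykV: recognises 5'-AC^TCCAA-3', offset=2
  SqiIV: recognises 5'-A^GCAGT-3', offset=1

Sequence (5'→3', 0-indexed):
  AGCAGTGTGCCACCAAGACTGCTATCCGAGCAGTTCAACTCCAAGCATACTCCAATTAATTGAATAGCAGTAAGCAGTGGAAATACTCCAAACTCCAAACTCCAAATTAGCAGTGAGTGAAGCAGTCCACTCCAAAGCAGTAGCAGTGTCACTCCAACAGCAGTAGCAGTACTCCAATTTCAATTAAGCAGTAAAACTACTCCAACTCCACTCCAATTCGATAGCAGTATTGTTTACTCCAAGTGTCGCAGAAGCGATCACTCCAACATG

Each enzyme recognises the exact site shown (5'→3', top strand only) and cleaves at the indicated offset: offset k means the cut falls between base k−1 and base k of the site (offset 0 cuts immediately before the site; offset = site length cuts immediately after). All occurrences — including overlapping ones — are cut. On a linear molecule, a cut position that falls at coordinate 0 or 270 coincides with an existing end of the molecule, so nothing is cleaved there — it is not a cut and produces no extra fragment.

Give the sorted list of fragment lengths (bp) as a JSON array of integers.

[1,6,6,6,7,7,7,7,7,9,9,9,10,10,11,11,12,12,13,13,14,15,16,24,28]

Scan for sites:
  FykV (ACTCCAA, off=2): starts [37, 48, 84, 91, 98, 128, 150, 170, 198, 209, 235, 259] → cuts [39, 50, 86, 93, 100, 130, 152, 172, 200, 211, 237, 261]
  SqiIV (AGCAGT, off=1): starts [0, 28, 65, 72, 108, 120, 135, 141, 158, 164, 186, 222] → cuts [1, 29, 66, 73, 109, 121, 136, 142, 159, 165, 187, 223]

All cut coordinates (distinct, sorted): [1, 29, 39, 50, 66, 73, 86, 93, 100, 109, 121, 130, 136, 142, 152, 159, 165, 172, 187, 200, 211, 223, 237, 261]

Fragments:
  [0,1): 1 bp
  [1,29): 28 bp
  [29,39): 10 bp
  [39,50): 11 bp
  [50,66): 16 bp
  [66,73): 7 bp
  [73,86): 13 bp
  [86,93): 7 bp
  [93,100): 7 bp
  [100,109): 9 bp
  [109,121): 12 bp
  [121,130): 9 bp
  [130,136): 6 bp
  [136,142): 6 bp
  [142,152): 10 bp
  [152,159): 7 bp
  [159,165): 6 bp
  [165,172): 7 bp
  [172,187): 15 bp
  [187,200): 13 bp
  [200,211): 11 bp
  [211,223): 12 bp
  [223,237): 14 bp
  [237,261): 24 bp
  [261,270): 9 bp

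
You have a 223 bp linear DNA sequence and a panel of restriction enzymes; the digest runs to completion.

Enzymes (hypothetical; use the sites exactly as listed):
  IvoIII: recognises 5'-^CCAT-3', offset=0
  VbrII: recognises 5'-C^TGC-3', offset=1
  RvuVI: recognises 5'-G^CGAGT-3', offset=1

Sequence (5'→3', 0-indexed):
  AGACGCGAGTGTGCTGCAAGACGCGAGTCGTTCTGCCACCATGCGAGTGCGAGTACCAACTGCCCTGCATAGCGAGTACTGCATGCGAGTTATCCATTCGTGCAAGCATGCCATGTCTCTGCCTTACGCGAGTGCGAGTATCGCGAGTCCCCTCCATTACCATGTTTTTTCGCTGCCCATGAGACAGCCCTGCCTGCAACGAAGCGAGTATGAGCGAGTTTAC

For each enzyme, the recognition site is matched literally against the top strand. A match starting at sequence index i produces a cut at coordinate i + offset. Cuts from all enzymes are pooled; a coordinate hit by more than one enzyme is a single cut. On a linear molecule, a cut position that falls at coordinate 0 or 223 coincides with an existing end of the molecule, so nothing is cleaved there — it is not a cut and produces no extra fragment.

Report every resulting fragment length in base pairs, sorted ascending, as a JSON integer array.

Scan for sites:
  IvoIII CCAT/0: at [38, 93, 110, 153, 159, 176] ⇒ [38, 93, 110, 153, 159, 176]
  VbrII CTGC/1: at [13, 32, 59, 64, 78, 118, 172, 189, 193] ⇒ [14, 33, 60, 65, 79, 119, 173, 190, 194]
  RvuVI GCGAGT/1: at [4, 22, 42, 48, 71, 84, 127, 133, 142, 203, 213] ⇒ [5, 23, 43, 49, 72, 85, 128, 134, 143, 204, 214]

Pooled cuts: [5, 14, 23, 33, 38, 43, 49, 60, 65, 72, 79, 85, 93, 110, 119, 128, 134, 143, 153, 159, 173, 176, 190, 194, 204, 214]

Fragments:
  [0,5): 5 bp
  [5,14): 9 bp
  [14,23): 9 bp
  [23,33): 10 bp
  [33,38): 5 bp
  [38,43): 5 bp
  [43,49): 6 bp
  [49,60): 11 bp
  [60,65): 5 bp
  [65,72): 7 bp
  [72,79): 7 bp
  [79,85): 6 bp
  [85,93): 8 bp
  [93,110): 17 bp
  [110,119): 9 bp
  [119,128): 9 bp
  [128,134): 6 bp
  [134,143): 9 bp
  [143,153): 10 bp
  [153,159): 6 bp
  [159,173): 14 bp
  [173,176): 3 bp
  [176,190): 14 bp
  [190,194): 4 bp
  [194,204): 10 bp
  [204,214): 10 bp
  [214,223): 9 bp

[3,4,5,5,5,5,6,6,6,6,7,7,8,9,9,9,9,9,9,10,10,10,10,11,14,14,17]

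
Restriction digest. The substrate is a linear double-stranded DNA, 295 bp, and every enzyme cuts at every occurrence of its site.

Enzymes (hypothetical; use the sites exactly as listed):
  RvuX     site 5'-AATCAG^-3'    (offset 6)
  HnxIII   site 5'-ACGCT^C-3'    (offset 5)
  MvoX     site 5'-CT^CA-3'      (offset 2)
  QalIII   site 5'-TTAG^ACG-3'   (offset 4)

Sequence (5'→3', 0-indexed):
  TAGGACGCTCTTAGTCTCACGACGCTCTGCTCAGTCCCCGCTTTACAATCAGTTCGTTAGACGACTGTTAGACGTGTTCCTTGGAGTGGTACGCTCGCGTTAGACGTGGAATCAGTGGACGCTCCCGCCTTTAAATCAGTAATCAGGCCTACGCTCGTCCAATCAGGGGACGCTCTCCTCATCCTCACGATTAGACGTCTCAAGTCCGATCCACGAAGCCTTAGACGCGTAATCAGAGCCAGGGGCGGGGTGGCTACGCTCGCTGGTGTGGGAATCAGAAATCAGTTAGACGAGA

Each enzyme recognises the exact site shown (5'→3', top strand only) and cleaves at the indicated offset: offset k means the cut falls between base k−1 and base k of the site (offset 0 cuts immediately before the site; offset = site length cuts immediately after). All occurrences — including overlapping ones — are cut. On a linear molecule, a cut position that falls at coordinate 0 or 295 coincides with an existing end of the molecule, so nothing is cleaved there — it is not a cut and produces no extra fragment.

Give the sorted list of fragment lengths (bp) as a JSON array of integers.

[4,5,5,6,6,6,7,7,8,8,8,8,8,9,9,9,9,11,11,12,12,16,18,21,24,24,24]

Site scan:
  RvuX (AATCAG, off=6): starts [46, 109, 133, 140, 160, 230, 272, 279] → cuts [52, 115, 139, 146, 166, 236, 278, 285]
  HnxIII (ACGCTC, off=5): starts [4, 21, 90, 118, 150, 169, 255] → cuts [9, 26, 95, 123, 155, 174, 260]
  MvoX (CTCA, off=2): starts [15, 29, 177, 183, 198] → cuts [17, 31, 179, 185, 200]
  QalIII (TTAGACG, off=4): starts [56, 67, 99, 190, 220, 285] → cuts [60, 71, 103, 194, 224, 289]

Pooled cuts: [9, 17, 26, 31, 52, 60, 71, 95, 103, 115, 123, 139, 146, 155, 166, 174, 179, 185, 194, 200, 224, 236, 260, 278, 285, 289]

Fragments:
  [0,9): 9 bp
  [9,17): 8 bp
  [17,26): 9 bp
  [26,31): 5 bp
  [31,52): 21 bp
  [52,60): 8 bp
  [60,71): 11 bp
  [71,95): 24 bp
  [95,103): 8 bp
  [103,115): 12 bp
  [115,123): 8 bp
  [123,139): 16 bp
  [139,146): 7 bp
  [146,155): 9 bp
  [155,166): 11 bp
  [166,174): 8 bp
  [174,179): 5 bp
  [179,185): 6 bp
  [185,194): 9 bp
  [194,200): 6 bp
  [200,224): 24 bp
  [224,236): 12 bp
  [236,260): 24 bp
  [260,278): 18 bp
  [278,285): 7 bp
  [285,289): 4 bp
  [289,295): 6 bp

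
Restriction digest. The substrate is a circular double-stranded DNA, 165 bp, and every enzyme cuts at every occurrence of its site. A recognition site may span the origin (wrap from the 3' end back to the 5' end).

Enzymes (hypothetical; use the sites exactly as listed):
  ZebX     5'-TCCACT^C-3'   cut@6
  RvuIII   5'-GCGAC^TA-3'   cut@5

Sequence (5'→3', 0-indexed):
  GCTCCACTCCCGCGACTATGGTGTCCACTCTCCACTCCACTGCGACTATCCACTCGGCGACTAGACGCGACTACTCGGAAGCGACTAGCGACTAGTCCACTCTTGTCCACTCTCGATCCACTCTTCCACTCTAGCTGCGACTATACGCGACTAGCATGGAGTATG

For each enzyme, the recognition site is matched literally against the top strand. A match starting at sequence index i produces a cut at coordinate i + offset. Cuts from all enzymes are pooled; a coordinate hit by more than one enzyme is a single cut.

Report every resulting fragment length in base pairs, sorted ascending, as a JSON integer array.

Scan for sites:
  ZebX TCCACTC/6: at [2, 23, 30, 48, 95, 105, 116, 124] ⇒ [8, 29, 36, 54, 101, 111, 122, 130]
  RvuIII GCGACTA/5: at [11, 41, 56, 66, 80, 87, 136, 146] ⇒ [16, 46, 61, 71, 85, 92, 141, 151]

Pooled cuts: [8, 16, 29, 36, 46, 54, 61, 71, 85, 92, 101, 111, 122, 130, 141, 151]

Fragments:
  8→16: 8 bp
  16→29: 13 bp
  29→36: 7 bp
  36→46: 10 bp
  46→54: 8 bp
  54→61: 7 bp
  61→71: 10 bp
  71→85: 14 bp
  85→92: 7 bp
  92→101: 9 bp
  101→111: 10 bp
  111→122: 11 bp
  122→130: 8 bp
  130→141: 11 bp
  141→151: 10 bp
  151→8 (wrap): 165-151+8 = 22 bp

[7,7,7,8,8,8,9,10,10,10,10,11,11,13,14,22]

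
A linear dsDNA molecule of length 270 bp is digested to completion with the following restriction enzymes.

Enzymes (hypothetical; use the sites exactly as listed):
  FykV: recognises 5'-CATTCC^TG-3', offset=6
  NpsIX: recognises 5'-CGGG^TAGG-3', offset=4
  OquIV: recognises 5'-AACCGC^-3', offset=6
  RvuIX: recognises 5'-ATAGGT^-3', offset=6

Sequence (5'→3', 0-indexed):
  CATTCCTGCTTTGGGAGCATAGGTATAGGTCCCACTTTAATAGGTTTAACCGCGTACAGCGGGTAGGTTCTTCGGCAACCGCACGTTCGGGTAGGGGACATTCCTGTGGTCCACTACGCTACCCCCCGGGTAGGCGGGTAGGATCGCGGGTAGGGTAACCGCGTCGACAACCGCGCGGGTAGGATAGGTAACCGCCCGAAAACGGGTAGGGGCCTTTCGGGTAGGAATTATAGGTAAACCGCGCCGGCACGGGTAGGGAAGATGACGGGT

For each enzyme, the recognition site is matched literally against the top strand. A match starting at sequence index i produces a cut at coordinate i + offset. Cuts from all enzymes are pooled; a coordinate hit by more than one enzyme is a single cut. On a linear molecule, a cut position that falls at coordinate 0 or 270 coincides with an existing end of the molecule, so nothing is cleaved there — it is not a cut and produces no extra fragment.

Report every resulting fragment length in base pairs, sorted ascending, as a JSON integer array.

Site scan:
  FykV CATTCCTG/6: at [0, 98] ⇒ [6, 104]
  NpsIX CGGGTAGG/4: at [59, 87, 126, 134, 146, 175, 202, 217, 249] ⇒ [63, 91, 130, 138, 150, 179, 206, 221, 253]
  OquIV AACCGC/6: at [47, 76, 156, 168, 189, 236] ⇒ [53, 82, 162, 174, 195, 242]
  RvuIX ATAGGT/6: at [18, 24, 39, 183, 229] ⇒ [24, 30, 45, 189, 235]

All cut coordinates (distinct, sorted): [6, 24, 30, 45, 53, 63, 82, 91, 104, 130, 138, 150, 162, 174, 179, 189, 195, 206, 221, 235, 242, 253]

Fragment lengths:
  [0,6): 6 bp
  [6,24): 18 bp
  [24,30): 6 bp
  [30,45): 15 bp
  [45,53): 8 bp
  [53,63): 10 bp
  [63,82): 19 bp
  [82,91): 9 bp
  [91,104): 13 bp
  [104,130): 26 bp
  [130,138): 8 bp
  [138,150): 12 bp
  [150,162): 12 bp
  [162,174): 12 bp
  [174,179): 5 bp
  [179,189): 10 bp
  [189,195): 6 bp
  [195,206): 11 bp
  [206,221): 15 bp
  [221,235): 14 bp
  [235,242): 7 bp
  [242,253): 11 bp
  [253,270): 17 bp

[5,6,6,6,7,8,8,9,10,10,11,11,12,12,12,13,14,15,15,17,18,19,26]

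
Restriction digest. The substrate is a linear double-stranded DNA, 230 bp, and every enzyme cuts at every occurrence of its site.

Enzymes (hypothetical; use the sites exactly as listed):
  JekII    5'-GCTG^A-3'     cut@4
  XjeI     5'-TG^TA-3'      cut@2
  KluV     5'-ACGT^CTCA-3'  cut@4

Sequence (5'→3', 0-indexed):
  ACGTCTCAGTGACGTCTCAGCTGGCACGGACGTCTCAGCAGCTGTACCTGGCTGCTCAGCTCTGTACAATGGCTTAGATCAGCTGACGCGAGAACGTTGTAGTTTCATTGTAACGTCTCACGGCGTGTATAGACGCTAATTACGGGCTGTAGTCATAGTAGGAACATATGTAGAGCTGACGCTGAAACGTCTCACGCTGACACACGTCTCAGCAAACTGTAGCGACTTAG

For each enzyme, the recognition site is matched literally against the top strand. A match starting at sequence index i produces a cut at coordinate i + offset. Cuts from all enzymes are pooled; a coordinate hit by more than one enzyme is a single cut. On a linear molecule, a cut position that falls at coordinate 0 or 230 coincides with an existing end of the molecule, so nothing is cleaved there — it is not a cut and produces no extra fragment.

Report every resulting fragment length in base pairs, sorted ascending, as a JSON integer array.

Site scan:
  JekII GCTGA/4: at [81, 174, 180, 195] ⇒ [85, 178, 184, 199]
  XjeI TGTA/2: at [42, 62, 97, 108, 125, 147, 168, 217] ⇒ [44, 64, 99, 110, 127, 149, 170, 219]
  KluV ACGTCTCA/4: at [0, 11, 29, 112, 186, 203] ⇒ [4, 15, 33, 116, 190, 207]

Pooled cuts: [4, 15, 33, 44, 64, 85, 99, 110, 116, 127, 149, 170, 178, 184, 190, 199, 207, 219]

Fragment lengths:
  [0,4): 4 bp
  [4,15): 11 bp
  [15,33): 18 bp
  [33,44): 11 bp
  [44,64): 20 bp
  [64,85): 21 bp
  [85,99): 14 bp
  [99,110): 11 bp
  [110,116): 6 bp
  [116,127): 11 bp
  [127,149): 22 bp
  [149,170): 21 bp
  [170,178): 8 bp
  [178,184): 6 bp
  [184,190): 6 bp
  [190,199): 9 bp
  [199,207): 8 bp
  [207,219): 12 bp
  [219,230): 11 bp

[4,6,6,6,8,8,9,11,11,11,11,11,12,14,18,20,21,21,22]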